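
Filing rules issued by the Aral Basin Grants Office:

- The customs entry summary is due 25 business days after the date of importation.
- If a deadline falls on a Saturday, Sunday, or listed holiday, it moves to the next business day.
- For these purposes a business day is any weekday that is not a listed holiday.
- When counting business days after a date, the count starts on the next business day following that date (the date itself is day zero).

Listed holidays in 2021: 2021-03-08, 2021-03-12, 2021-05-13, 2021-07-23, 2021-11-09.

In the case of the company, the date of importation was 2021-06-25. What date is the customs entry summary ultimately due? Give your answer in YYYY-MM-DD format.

Counting 25 business days after 2021-06-25 (skipping weekends and listed holidays) reaches 2021-08-02.
2021-08-02 (Monday) is already a business day.
Final deadline: 2021-08-02.

2021-08-02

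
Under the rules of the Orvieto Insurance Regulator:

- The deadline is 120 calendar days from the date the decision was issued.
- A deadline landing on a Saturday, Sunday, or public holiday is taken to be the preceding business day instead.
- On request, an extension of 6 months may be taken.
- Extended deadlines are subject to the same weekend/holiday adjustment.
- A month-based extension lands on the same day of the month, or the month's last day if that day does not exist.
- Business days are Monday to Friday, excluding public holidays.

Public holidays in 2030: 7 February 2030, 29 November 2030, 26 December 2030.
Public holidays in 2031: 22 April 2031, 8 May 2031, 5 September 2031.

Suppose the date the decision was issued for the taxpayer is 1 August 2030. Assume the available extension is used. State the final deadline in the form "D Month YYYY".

From 1 August 2030, 120 calendar days later is 29 November 2030.
Because 29 November 2030 is a listed holiday, the deadline becomes 28 November 2030 (Thursday).
Applying the 6 months extension: 6 months after 28 November 2030 is 28 May 2031.
28 May 2031 falls on a Wednesday, which is a business day, so no adjustment is needed.
Deadline: 28 May 2031.

28 May 2031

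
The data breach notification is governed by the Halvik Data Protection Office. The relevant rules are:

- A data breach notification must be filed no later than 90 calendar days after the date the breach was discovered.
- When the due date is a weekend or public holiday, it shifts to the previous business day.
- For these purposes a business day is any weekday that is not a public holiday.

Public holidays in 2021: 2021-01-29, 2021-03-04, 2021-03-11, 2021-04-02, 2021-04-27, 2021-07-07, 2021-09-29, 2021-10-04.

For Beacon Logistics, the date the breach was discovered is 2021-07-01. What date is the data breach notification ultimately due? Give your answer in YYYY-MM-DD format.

2021-09-28

From 2021-07-01, 90 calendar days later is 2021-09-29.
2021-09-29 falls on a listed holiday. Rolling to the preceding business day gives 2021-09-28, a Tuesday.
So the filing is due 2021-09-28.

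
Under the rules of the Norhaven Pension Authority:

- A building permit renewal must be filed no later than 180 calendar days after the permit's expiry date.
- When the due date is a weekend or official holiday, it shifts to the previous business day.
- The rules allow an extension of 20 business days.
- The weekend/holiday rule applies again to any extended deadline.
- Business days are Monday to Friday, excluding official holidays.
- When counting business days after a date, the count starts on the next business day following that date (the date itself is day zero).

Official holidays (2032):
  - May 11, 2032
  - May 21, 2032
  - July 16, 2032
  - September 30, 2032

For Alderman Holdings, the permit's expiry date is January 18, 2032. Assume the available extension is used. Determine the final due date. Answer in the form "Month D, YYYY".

Adding 180 calendar days to January 18, 2032 gives July 16, 2032.
July 16, 2032 falls on a listed holiday. Rolling to the preceding business day gives July 15, 2032, a Thursday.
Applying the 20-business-day extension: 20 business days after July 15, 2032 is August 13, 2032.
August 13, 2032 (Friday) is already a business day.
So the filing is due August 13, 2032.

August 13, 2032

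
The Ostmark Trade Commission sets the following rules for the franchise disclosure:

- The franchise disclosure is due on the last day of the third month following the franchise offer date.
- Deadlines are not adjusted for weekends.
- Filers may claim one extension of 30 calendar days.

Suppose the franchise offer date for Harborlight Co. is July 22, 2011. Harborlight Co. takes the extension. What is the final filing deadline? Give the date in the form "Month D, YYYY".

November 30, 2011

The third month after July 22, 2011 is October 2011, whose last day is October 31, 2011.
October 31, 2011 is a Monday; no weekend or holiday adjustment applies.
With the 30-day extension, October 31, 2011 becomes November 30, 2011.
November 30, 2011 is a Wednesday; no weekend or holiday adjustment applies.
Deadline: November 30, 2011.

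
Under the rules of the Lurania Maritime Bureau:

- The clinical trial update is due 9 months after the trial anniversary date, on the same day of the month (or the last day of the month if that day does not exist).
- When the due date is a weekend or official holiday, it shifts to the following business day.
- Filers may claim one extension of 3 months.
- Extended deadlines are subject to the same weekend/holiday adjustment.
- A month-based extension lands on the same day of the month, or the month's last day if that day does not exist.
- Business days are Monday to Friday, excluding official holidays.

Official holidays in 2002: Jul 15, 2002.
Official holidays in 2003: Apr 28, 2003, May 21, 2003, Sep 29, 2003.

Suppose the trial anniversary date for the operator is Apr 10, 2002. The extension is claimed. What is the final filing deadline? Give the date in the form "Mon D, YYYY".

Apr 10, 2003

9 months after Apr 10, 2002, on the same day of the month, is Jan 10, 2003.
Jan 10, 2003 (Friday) is already a business day.
Applying the 3 months extension: 3 months after Jan 10, 2003 is Apr 10, 2003.
Apr 10, 2003 is a Thursday and not a listed holiday, so it stands.
Final deadline: Apr 10, 2003.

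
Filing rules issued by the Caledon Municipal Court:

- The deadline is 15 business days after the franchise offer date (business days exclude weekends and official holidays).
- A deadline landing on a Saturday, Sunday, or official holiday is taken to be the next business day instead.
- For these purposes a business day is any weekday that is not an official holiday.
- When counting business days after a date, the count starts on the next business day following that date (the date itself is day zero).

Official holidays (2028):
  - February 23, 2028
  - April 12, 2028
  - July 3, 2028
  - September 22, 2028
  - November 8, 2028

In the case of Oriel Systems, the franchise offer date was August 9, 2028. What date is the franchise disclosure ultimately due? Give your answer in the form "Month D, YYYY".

August 30, 2028

15 business days after August 9, 2028, excluding weekends and holidays, is August 30, 2028.
August 30, 2028 is a Wednesday and not a listed holiday, so it stands.
Deadline: August 30, 2028.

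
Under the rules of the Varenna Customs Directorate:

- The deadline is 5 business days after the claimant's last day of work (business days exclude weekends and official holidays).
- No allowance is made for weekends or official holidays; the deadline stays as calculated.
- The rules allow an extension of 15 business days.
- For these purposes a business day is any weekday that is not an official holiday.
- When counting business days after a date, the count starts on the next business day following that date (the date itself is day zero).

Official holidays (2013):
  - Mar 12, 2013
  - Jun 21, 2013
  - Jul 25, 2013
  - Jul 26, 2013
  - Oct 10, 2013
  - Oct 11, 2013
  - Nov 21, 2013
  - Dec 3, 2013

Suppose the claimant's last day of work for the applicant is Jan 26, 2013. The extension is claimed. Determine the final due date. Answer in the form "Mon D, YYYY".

Feb 22, 2013

Counting 5 business days after Jan 26, 2013 (skipping weekends and listed holidays) reaches Feb 1, 2013.
Feb 1, 2013 falls on a Friday. The rules make no weekend/holiday allowance, so it remains Feb 1, 2013.
Applying the 15-business-day extension: 15 business days after Feb 1, 2013 is Feb 22, 2013.
Feb 22, 2013 is a Friday; no weekend or holiday adjustment applies.
The final due date is Feb 22, 2013.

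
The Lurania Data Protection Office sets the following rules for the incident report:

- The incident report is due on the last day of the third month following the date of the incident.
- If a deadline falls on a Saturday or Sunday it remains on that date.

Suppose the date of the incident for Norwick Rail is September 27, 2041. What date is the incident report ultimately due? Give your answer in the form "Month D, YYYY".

December 31, 2041

3 months after September 27, 2041 is December 2041; that month ends on December 31, 2041.
December 31, 2041 is a Tuesday; no weekend or holiday adjustment applies.
Final deadline: December 31, 2041.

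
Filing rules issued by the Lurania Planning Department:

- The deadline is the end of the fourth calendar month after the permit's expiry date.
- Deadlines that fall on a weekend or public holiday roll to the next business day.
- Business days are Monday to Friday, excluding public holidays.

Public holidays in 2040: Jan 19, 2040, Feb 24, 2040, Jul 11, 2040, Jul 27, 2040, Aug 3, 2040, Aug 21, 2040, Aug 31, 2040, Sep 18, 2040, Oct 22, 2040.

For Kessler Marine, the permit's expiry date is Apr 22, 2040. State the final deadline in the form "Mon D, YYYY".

Sep 3, 2040

4 months after Apr 22, 2040 falls in August 2040; the last day of that month is Aug 31, 2040.
Because Aug 31, 2040 is a listed holiday, the deadline becomes Sep 3, 2040 (Monday).
So the filing is due Sep 3, 2040.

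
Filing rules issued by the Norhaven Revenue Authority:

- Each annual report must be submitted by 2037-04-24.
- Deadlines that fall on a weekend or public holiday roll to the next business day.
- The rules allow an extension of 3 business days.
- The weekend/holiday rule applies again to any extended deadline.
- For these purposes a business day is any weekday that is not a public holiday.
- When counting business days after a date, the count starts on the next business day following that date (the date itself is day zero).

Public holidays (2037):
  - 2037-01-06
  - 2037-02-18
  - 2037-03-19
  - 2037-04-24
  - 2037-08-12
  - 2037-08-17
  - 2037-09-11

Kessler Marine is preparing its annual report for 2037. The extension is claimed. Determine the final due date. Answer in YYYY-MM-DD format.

2037-04-30

The statutory due date is 2037-04-24.
2037-04-24 is a listed holiday; the next business day is 2037-04-27 (Monday).
Applying the 3-business-day extension: 3 business days after 2037-04-27 is 2037-04-30.
2037-04-30 falls on a Thursday, which is a business day, so no adjustment is needed.
Final deadline: 2037-04-30.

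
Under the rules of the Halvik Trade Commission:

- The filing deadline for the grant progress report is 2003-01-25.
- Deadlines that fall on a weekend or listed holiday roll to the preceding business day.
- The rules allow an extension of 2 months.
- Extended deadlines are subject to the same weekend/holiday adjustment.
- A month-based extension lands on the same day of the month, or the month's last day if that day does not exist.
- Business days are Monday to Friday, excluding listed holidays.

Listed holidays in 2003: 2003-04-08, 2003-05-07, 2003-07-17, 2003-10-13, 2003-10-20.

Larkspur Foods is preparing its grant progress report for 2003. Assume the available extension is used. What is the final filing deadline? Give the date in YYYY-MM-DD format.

The statutory due date is 2003-01-25.
2003-01-25 is a Saturday, so it moves to the preceding business day, 2003-01-24 (Friday).
The 2 months extension carries 2003-01-24 to 2003-03-24.
2003-03-24 (Monday) is already a business day.
Deadline: 2003-03-24.

2003-03-24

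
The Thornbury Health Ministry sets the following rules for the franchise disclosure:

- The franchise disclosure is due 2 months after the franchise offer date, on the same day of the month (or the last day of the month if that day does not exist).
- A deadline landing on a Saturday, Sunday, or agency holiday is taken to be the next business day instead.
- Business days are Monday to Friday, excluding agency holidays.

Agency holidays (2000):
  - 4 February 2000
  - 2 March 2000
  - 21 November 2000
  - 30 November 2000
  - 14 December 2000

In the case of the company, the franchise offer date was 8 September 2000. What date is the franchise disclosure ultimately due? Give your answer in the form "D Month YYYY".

8 November 2000

Moving 2 months forward from 8 September 2000 on the corresponding day gives 8 November 2000.
8 November 2000 (Wednesday) is already a business day.
Final deadline: 8 November 2000.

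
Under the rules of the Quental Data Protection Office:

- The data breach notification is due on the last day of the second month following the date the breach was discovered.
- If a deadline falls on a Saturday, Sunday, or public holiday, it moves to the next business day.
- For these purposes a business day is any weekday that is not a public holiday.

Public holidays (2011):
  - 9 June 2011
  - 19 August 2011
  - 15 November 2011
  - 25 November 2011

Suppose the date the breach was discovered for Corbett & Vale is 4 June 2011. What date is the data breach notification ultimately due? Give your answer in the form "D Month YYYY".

31 August 2011

2 months after 4 June 2011 is August 2011; that month ends on 31 August 2011.
31 August 2011 falls on a Wednesday, which is a business day, so no adjustment is needed.
Final deadline: 31 August 2011.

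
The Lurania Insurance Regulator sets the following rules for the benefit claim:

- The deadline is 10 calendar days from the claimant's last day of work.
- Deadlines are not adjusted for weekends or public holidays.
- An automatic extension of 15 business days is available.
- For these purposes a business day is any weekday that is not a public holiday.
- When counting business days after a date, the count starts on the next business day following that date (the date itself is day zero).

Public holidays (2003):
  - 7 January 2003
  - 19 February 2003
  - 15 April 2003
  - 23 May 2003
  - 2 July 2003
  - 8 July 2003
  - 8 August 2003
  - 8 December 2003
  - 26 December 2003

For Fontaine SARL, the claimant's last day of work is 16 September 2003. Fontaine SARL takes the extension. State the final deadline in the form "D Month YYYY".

17 October 2003

Adding 10 calendar days to 16 September 2003 gives 26 September 2003.
26 September 2003 is a Friday; no weekend or holiday adjustment applies.
Applying the 15-business-day extension: 15 business days after 26 September 2003 is 17 October 2003.
No adjustment is made for weekends or holidays, so 17 October 2003 stands.
The final due date is 17 October 2003.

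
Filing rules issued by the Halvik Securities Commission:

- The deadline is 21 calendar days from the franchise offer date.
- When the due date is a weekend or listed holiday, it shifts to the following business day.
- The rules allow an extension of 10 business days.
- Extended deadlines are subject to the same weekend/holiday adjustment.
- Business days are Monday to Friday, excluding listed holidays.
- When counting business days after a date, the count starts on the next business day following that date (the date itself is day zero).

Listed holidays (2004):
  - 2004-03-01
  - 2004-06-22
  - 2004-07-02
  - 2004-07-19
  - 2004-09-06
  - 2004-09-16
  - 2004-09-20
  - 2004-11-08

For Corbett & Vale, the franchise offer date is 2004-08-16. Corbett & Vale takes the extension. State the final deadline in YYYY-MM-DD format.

Trigger date 2004-08-16 + 21 calendar days = 2004-09-06.
2004-09-06 falls on a listed holiday. Rolling to the next business day gives 2004-09-07, a Tuesday.
The 10-business-day extension runs from 2004-09-07 to 2004-09-23.
Since 2004-09-23 is a Thursday and not a holiday, the date is unchanged.
So the filing is due 2004-09-23.

2004-09-23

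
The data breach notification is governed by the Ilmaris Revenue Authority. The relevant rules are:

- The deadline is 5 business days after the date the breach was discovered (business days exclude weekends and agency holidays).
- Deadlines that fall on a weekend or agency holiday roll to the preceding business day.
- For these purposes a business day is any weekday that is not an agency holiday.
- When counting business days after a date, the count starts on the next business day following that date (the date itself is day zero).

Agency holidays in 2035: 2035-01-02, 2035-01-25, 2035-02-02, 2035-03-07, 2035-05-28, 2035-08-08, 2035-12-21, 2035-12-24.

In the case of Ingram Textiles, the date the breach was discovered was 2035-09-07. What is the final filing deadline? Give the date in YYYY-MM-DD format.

5 business days after 2035-09-07, excluding weekends and holidays, is 2035-09-14.
2035-09-14 (Friday) is already a business day.
The final due date is 2035-09-14.

2035-09-14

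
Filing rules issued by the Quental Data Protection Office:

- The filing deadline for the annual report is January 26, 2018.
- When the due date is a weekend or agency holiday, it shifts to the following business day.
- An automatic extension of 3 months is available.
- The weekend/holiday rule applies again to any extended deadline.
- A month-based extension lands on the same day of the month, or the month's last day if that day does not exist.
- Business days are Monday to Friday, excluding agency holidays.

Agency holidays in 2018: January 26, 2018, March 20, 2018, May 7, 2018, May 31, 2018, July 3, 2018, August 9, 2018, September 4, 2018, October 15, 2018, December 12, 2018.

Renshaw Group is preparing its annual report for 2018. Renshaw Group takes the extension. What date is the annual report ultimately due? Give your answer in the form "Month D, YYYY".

April 30, 2018

The stated deadline is January 26, 2018.
January 26, 2018 falls on a listed holiday. Rolling to the next business day gives January 29, 2018, a Monday.
Applying the 3 months extension: 3 months after January 29, 2018 is April 29, 2018.
April 29, 2018 is a Sunday, so it moves to the next business day, April 30, 2018 (Monday).
So the filing is due April 30, 2018.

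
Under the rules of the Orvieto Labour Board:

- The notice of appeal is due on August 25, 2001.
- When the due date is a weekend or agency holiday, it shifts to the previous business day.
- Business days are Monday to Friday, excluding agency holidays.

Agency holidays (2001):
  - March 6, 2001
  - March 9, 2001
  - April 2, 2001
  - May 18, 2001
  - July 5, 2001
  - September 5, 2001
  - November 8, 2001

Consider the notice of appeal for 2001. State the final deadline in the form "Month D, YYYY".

August 24, 2001

Start from the fixed due date, August 25, 2001.
August 25, 2001 falls on a Saturday. Rolling to the preceding business day gives August 24, 2001, a Friday.
The final due date is August 24, 2001.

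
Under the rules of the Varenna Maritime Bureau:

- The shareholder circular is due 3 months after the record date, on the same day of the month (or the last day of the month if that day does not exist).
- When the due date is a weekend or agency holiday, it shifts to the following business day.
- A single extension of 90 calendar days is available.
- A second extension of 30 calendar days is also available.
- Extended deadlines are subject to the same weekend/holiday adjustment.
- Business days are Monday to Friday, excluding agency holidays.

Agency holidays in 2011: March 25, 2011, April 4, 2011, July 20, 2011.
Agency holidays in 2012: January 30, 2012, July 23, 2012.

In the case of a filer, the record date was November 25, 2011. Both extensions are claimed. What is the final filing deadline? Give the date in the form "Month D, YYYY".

June 27, 2012

3 months from November 25, 2011 is February 25, 2012.
February 25, 2012 is a Saturday; the next business day is February 27, 2012 (Monday).
Add the 90 calendar-day extension to February 27, 2012: May 27, 2012.
May 27, 2012 falls on a Sunday. Rolling to the next business day gives May 28, 2012, a Monday.
Applying the 30-calendar-day extension: May 28, 2012 + 30 days = June 27, 2012.
June 27, 2012 (Wednesday) is already a business day.
Final deadline: June 27, 2012.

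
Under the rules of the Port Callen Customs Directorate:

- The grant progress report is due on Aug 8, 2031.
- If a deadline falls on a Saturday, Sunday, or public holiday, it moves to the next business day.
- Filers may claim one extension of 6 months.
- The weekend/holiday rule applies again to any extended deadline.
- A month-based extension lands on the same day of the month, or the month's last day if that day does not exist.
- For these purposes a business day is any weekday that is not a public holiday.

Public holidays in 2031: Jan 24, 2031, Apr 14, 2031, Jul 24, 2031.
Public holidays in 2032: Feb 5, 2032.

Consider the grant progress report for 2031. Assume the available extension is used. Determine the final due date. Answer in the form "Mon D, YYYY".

Start from the fixed due date, Aug 8, 2031.
Since Aug 8, 2031 is a Friday and not a holiday, the date is unchanged.
The 6 months extension carries Aug 8, 2031 to Feb 8, 2032.
Feb 8, 2032 is a Sunday, so it moves to the next business day, Feb 9, 2032 (Monday).
So the filing is due Feb 9, 2032.

Feb 9, 2032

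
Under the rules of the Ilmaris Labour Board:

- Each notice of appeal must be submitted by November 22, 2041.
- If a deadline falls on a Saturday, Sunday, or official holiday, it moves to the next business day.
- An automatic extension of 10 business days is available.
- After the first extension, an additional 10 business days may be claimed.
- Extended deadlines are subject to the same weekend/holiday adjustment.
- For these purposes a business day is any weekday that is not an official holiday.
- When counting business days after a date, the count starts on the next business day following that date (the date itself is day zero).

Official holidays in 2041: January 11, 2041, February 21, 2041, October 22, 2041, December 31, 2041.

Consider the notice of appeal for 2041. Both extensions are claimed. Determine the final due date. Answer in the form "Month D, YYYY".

The statutory due date is November 22, 2041.
November 22, 2041 is a Friday and not a listed holiday, so it stands.
Counting 10 further business days from November 22, 2041 reaches December 6, 2041.
December 6, 2041 is a Friday and not a listed holiday, so it stands.
Counting 10 further business days from December 6, 2041 reaches December 20, 2041.
Since December 20, 2041 is a Friday and not a holiday, the date is unchanged.
Final deadline: December 20, 2041.

December 20, 2041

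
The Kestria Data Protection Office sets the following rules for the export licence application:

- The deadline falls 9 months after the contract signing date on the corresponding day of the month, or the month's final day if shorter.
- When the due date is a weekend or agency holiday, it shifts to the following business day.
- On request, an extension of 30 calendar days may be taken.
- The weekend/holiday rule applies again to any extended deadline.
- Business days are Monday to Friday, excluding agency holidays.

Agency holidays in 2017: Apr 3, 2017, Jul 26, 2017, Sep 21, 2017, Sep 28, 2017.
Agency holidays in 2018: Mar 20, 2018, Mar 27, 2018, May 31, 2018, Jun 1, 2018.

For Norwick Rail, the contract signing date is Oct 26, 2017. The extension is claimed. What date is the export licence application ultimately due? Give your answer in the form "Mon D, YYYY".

Moving 9 months forward from Oct 26, 2017 on the corresponding day gives Jul 26, 2018.
Jul 26, 2018 falls on a Thursday, which is a business day, so no adjustment is needed.
The 30-calendar-day extension moves the deadline from Jul 26, 2018 to Aug 25, 2018.
Because Aug 25, 2018 is a Saturday, the deadline becomes Aug 27, 2018 (Monday).
The final due date is Aug 27, 2018.

Aug 27, 2018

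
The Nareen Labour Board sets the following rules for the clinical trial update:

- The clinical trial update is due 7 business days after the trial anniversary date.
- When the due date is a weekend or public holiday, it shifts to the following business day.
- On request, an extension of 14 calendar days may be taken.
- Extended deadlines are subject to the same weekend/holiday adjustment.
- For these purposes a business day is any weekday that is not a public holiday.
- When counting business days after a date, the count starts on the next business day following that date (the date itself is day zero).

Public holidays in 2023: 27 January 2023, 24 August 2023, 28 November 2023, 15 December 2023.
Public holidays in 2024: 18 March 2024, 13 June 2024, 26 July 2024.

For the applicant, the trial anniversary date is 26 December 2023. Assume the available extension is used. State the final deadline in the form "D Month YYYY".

18 January 2024

Starting the day after 26 December 2023 and counting 7 business days lands on 4 January 2024.
4 January 2024 falls on a Thursday, which is a business day, so no adjustment is needed.
The 14-calendar-day extension moves the deadline from 4 January 2024 to 18 January 2024.
18 January 2024 (Thursday) is already a business day.
Deadline: 18 January 2024.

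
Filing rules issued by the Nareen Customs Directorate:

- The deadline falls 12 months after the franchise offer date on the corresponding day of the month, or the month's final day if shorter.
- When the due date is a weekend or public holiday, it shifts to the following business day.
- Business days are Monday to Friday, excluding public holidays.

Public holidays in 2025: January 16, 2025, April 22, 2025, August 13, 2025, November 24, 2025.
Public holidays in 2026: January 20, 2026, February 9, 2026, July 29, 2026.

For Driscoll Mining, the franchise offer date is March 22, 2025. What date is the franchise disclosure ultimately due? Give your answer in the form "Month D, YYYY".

March 23, 2026

Moving 12 months forward from March 22, 2025 on the corresponding day gives March 22, 2026.
March 22, 2026 is a Sunday, so it moves to the next business day, March 23, 2026 (Monday).
The final due date is March 23, 2026.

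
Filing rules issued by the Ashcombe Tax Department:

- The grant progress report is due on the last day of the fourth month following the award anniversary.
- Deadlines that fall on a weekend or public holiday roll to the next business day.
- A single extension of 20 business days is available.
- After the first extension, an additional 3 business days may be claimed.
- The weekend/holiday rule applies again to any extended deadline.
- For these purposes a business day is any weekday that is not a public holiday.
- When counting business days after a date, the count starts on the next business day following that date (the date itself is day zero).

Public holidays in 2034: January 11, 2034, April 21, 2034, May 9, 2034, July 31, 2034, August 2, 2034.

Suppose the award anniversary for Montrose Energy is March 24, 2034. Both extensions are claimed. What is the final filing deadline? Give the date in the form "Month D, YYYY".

September 4, 2034

4 months after March 24, 2034 falls in July 2034; the last day of that month is July 31, 2034.
Because July 31, 2034 is a listed holiday, the deadline becomes August 1, 2034 (Tuesday).
Applying the 20-business-day extension: 20 business days after August 1, 2034 is August 30, 2034.
Since August 30, 2034 is a Wednesday and not a holiday, the date is unchanged.
The 3-business-day extension runs from August 30, 2034 to September 4, 2034.
Since September 4, 2034 is a Monday and not a holiday, the date is unchanged.
Deadline: September 4, 2034.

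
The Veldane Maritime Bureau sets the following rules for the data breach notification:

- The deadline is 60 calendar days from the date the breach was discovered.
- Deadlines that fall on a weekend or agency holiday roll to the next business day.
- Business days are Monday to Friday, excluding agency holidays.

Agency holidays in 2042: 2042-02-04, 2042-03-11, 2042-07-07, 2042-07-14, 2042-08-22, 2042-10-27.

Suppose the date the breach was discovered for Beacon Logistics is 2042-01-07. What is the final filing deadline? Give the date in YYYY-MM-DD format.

Adding 60 calendar days to 2042-01-07 gives 2042-03-08.
2042-03-08 is a Saturday, so it moves to the next business day, 2042-03-10 (Monday).
Final deadline: 2042-03-10.

2042-03-10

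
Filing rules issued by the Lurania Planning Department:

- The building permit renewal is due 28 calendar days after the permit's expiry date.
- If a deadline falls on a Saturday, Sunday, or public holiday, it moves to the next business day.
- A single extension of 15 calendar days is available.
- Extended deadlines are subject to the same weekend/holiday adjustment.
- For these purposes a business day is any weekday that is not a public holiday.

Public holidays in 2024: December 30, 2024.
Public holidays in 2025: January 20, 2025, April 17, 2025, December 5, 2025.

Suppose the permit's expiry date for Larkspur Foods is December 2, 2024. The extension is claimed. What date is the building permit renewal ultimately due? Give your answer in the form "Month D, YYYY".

January 15, 2025

From December 2, 2024, 28 calendar days later is December 30, 2024.
December 30, 2024 is a listed holiday, so it moves to the next business day, December 31, 2024 (Tuesday).
Add the 15 calendar-day extension to December 31, 2024: January 15, 2025.
January 15, 2025 falls on a Wednesday, which is a business day, so no adjustment is needed.
So the filing is due January 15, 2025.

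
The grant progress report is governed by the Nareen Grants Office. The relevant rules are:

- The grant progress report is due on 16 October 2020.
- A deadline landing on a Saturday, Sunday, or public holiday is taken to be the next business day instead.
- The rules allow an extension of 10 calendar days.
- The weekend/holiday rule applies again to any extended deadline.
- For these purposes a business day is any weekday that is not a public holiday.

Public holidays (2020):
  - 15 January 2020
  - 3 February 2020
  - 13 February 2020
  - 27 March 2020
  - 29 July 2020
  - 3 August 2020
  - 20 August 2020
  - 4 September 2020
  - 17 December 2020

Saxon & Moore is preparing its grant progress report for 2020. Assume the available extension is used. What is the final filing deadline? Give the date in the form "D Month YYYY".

26 October 2020

Start from the fixed due date, 16 October 2020.
Since 16 October 2020 is a Friday and not a holiday, the date is unchanged.
Add the 10 calendar-day extension to 16 October 2020: 26 October 2020.
26 October 2020 (Monday) is already a business day.
So the filing is due 26 October 2020.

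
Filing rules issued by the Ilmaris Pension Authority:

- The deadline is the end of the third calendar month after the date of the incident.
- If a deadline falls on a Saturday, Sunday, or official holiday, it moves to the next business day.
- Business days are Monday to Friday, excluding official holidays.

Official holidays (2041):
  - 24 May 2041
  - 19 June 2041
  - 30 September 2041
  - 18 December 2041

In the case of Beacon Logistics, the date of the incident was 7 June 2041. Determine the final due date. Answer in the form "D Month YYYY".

3 months after 7 June 2041 is September 2041; that month ends on 30 September 2041.
30 September 2041 falls on a listed holiday. Rolling to the next business day gives 1 October 2041, a Tuesday.
So the filing is due 1 October 2041.

1 October 2041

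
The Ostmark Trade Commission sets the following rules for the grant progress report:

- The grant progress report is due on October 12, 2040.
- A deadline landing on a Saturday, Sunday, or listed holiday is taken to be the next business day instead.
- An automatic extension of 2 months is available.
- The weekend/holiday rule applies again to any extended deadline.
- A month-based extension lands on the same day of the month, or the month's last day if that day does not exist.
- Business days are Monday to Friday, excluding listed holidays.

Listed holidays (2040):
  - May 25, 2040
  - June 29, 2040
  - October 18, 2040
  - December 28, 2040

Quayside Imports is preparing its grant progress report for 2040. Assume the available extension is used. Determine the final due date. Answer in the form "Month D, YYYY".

December 12, 2040

Start from the fixed due date, October 12, 2040.
October 12, 2040 (Friday) is already a business day.
Applying the 2 months extension: 2 months after October 12, 2040 is December 12, 2040.
December 12, 2040 (Wednesday) is already a business day.
Final deadline: December 12, 2040.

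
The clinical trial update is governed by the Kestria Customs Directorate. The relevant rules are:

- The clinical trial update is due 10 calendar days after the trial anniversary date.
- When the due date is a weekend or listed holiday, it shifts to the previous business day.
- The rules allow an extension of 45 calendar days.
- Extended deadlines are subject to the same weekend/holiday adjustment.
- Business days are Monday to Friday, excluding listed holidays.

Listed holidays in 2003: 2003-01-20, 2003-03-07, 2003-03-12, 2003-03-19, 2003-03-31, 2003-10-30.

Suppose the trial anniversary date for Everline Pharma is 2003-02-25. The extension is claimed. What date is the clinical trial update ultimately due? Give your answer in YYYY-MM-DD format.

2003-04-18

Trigger date 2003-02-25 + 10 calendar days = 2003-03-07.
Because 2003-03-07 is a listed holiday, the deadline becomes 2003-03-06 (Thursday).
Add the 45 calendar-day extension to 2003-03-06: 2003-04-20.
2003-04-20 falls on a Sunday. Rolling to the preceding business day gives 2003-04-18, a Friday.
Deadline: 2003-04-18.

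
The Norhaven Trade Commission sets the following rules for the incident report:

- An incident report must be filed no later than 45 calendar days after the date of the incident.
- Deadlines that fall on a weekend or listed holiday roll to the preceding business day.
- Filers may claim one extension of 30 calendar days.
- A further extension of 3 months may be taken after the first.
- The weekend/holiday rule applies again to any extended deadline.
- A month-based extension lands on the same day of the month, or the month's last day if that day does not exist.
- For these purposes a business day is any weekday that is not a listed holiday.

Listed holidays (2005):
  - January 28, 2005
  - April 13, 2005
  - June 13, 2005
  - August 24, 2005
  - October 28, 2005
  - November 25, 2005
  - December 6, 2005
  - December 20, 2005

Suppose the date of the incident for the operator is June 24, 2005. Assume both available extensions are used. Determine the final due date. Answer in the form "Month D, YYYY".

45 calendar days after June 24, 2005 is August 8, 2005.
August 8, 2005 falls on a Monday, which is a business day, so no adjustment is needed.
The 30-calendar-day extension moves the deadline from August 8, 2005 to September 7, 2005.
September 7, 2005 (Wednesday) is already a business day.
The 3 months extension carries September 7, 2005 to December 7, 2005.
December 7, 2005 falls on a Wednesday, which is a business day, so no adjustment is needed.
The final due date is December 7, 2005.

December 7, 2005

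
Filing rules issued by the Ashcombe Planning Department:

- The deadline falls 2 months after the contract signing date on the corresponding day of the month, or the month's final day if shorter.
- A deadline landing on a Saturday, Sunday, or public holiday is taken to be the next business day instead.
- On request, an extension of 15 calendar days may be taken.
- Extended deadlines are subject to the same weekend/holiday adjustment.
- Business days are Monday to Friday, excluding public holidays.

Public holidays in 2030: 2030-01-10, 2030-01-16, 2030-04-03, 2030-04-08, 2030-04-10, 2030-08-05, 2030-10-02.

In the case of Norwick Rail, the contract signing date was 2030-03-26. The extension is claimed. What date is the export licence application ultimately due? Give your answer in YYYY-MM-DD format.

2030-06-11

2 months from 2030-03-26 is 2030-05-26.
2030-05-26 is a Sunday; the next business day is 2030-05-27 (Monday).
With the 15-day extension, 2030-05-27 becomes 2030-06-11.
2030-06-11 falls on a Tuesday, which is a business day, so no adjustment is needed.
Final deadline: 2030-06-11.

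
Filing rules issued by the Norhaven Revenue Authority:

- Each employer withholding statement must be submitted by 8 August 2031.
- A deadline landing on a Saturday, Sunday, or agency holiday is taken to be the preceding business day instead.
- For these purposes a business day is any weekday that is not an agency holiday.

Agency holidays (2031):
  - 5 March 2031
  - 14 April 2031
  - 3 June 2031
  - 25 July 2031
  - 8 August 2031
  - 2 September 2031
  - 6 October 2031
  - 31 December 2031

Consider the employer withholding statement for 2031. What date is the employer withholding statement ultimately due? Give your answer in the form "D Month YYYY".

7 August 2031

The stated deadline is 8 August 2031.
8 August 2031 is a listed holiday, so it moves to the preceding business day, 7 August 2031 (Thursday).
The final due date is 7 August 2031.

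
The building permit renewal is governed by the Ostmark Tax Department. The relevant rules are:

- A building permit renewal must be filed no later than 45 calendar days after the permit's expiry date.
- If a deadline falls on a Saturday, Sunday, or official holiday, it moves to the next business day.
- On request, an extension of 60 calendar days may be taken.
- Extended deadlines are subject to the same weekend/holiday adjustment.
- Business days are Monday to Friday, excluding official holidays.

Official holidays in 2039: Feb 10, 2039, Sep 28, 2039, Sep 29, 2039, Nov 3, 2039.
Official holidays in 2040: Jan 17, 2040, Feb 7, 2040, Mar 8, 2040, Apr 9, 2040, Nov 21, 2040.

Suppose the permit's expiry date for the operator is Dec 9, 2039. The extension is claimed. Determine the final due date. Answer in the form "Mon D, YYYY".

Mar 23, 2040

Trigger date Dec 9, 2039 + 45 calendar days = Jan 23, 2040.
Jan 23, 2040 is a Monday and not a listed holiday, so it stands.
Applying the 60-calendar-day extension: Jan 23, 2040 + 60 days = Mar 23, 2040.
Mar 23, 2040 is a Friday and not a listed holiday, so it stands.
The final due date is Mar 23, 2040.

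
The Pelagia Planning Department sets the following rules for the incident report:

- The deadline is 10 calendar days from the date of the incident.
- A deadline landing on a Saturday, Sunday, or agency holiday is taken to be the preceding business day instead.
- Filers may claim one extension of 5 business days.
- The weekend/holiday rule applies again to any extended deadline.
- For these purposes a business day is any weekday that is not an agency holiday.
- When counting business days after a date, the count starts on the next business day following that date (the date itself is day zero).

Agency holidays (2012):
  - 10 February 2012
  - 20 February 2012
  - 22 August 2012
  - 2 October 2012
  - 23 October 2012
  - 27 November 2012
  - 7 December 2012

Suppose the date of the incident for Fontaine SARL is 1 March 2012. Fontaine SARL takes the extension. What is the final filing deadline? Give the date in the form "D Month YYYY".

16 March 2012

Trigger date 1 March 2012 + 10 calendar days = 11 March 2012.
11 March 2012 is a Sunday, so it moves to the preceding business day, 9 March 2012 (Friday).
Applying the 5-business-day extension: 5 business days after 9 March 2012 is 16 March 2012.
16 March 2012 is a Friday and not a listed holiday, so it stands.
The final due date is 16 March 2012.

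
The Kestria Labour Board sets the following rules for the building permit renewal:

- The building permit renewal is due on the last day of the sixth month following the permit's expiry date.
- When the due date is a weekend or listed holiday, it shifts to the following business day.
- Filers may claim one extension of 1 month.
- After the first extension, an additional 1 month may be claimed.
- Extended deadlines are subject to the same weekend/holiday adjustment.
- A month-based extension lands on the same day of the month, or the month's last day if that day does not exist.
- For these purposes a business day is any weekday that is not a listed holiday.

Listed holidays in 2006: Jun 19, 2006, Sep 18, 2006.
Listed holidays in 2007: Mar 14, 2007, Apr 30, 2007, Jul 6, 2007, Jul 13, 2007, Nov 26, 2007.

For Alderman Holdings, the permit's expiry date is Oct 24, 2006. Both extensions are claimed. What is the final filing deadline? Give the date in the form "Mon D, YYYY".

6 months after Oct 24, 2006 is April 2007; that month ends on Apr 30, 2007.
Because Apr 30, 2007 is a listed holiday, the deadline becomes May 1, 2007 (Tuesday).
The 1 month extension carries May 1, 2007 to Jun 1, 2007.
Jun 1, 2007 (Friday) is already a business day.
Add 1 month to Jun 1, 2007: Jul 1, 2007.
Jul 1, 2007 falls on a Sunday. Rolling to the next business day gives Jul 2, 2007, a Monday.
Final deadline: Jul 2, 2007.

Jul 2, 2007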